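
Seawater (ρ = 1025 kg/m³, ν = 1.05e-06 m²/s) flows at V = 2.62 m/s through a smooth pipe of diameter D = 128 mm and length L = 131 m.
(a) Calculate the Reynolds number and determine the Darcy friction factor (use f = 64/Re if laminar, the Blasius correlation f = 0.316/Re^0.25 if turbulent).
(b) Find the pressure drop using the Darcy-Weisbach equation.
(a) Re = V·D/ν = 2.62·0.128/1.05e-06 = 319390 → turbulent (Re > 4000); f = 0.316/Re^0.25 = 0.316/319390^0.25 = 0.013293 (Blasius is strictly valid for Re ≲ 1e5; used here as the smooth-pipe estimate the problem specifies)
(b) Darcy-Weisbach: ΔP = f·(L/D)·½ρV²/1000 = 0.013293·(131/0.128)·½·1025·2.62²/1000 = 47.86 kPa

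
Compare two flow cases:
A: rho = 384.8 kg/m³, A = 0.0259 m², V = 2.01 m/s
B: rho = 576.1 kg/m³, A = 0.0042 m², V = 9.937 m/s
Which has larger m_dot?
m_dot(A) = 20.03 kg/s, m_dot(B) = 24.04 kg/s. Answer: B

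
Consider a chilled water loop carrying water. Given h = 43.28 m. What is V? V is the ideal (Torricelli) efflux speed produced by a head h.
Formula: V = \sqrt{2 g h}
V = √(2·9.81·43.28) = 29.14 m/s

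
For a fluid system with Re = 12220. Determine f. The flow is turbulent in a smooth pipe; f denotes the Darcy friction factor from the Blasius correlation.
Formula: f = \frac{0.316}{Re^{0.25}}
f = 0.316/12220^0.25 = 0.03006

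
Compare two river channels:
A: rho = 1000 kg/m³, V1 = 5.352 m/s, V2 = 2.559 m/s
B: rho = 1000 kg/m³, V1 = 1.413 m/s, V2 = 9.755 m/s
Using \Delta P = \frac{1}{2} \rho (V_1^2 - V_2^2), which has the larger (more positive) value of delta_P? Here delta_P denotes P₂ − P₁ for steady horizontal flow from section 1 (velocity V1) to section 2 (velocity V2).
delta_P(A) = 11.05 kPa, delta_P(B) = -46.58 kPa. Answer: A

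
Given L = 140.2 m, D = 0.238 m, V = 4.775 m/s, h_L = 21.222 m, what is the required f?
Formula: h_L = f \frac{L}{D} \frac{V^2}{2g}
Substituting knowns: 21.222 = f·(140.2/0.238)·4.775²/(2·9.81)
Solving for f: f = 21.222·2·9.81/((140.2/0.238)·4.775²) = 0.031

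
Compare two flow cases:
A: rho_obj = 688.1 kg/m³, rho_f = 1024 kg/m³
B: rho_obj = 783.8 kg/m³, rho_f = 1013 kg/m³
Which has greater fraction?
fraction(A) = 0.672, fraction(B) = 0.7737. Answer: B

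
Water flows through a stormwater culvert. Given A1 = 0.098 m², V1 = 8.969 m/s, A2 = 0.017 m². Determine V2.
Formula: V_2 = \frac{A_1 V_1}{A_2}
V2 = 0.098·8.969/0.017 = 51.7 m/s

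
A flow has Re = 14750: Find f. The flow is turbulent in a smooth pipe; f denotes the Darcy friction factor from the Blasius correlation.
Formula: f = \frac{0.316}{Re^{0.25}}
f = 0.316/14750^0.25 = 0.02867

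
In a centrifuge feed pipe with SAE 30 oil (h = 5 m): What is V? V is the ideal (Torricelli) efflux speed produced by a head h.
Formula: V = \sqrt{2 g h}
V = √(2·9.81·5) = 9.905 m/s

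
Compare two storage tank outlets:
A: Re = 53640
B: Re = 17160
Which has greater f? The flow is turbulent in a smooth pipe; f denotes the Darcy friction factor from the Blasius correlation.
f(A) = 0.02076, f(B) = 0.02761. Answer: B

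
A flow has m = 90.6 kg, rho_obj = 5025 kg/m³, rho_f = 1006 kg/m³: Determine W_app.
Formula: W_{app} = mg\left(1 - \frac{\rho_f}{\rho_{obj}}\right)
W_app = 90.6·9.81·(1 − 1006/5025) = 710.9 N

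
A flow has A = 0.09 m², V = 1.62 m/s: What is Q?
Formula: Q = A V
Q = 0.09·1.62·1000 = 145.8 L/s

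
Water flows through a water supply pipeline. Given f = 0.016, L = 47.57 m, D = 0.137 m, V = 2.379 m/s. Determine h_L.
Formula: h_L = f \frac{L}{D} \frac{V^2}{2g}
h_L = 0.016·(47.57/0.137)·2.379²/(2·9.81) = 1.603 m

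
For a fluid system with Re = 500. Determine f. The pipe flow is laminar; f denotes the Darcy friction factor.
Formula: f = \frac{64}{Re}
f = 64/500 = 0.128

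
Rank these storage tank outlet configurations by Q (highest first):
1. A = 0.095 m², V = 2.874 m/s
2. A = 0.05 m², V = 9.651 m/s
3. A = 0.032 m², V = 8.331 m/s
Case 1: Q = 273 L/s
Case 2: Q = 482.6 L/s
Case 3: Q = 266.6 L/s
Ranking (highest first): 2, 1, 3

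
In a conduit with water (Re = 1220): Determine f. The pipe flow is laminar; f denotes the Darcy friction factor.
Formula: f = \frac{64}{Re}
f = 64/1220 = 0.05246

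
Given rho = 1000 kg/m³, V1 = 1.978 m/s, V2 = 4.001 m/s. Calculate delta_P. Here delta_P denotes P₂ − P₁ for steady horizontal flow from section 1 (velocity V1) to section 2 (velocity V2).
Formula: \Delta P = \frac{1}{2} \rho (V_1^2 - V_2^2)
delta_P = 0.5·1000·(1.978² − 4.001²)/1000 = -6.048 kPa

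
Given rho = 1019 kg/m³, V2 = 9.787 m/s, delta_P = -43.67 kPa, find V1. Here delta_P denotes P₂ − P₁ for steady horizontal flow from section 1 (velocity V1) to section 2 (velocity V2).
Formula: \Delta P = \frac{1}{2} \rho (V_1^2 - V_2^2)
Substituting knowns: -43.67 = 0.5·1019·(V1² − 9.787²)/1000
Solving for V1: V1 = √(9.787² + 2·(-43.67·1000)/1019) = 3.174 m/s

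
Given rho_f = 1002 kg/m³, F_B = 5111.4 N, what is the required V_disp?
Formula: F_B = \rho_f g V_{disp}
Substituting knowns: 5111.4 = 1002·9.81·V_disp
Solving for V_disp: V_disp = 5111.4/(1002·9.81) = 0.52 m³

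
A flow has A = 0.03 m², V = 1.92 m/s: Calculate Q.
Formula: Q = A V
Q = 0.03·1.92·1000 = 57.6 L/s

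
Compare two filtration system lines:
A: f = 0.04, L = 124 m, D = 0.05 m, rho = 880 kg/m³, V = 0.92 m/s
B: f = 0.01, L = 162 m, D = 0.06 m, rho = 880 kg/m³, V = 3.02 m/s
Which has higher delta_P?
delta_P(A) = 36.94 kPa, delta_P(B) = 108.4 kPa. Answer: B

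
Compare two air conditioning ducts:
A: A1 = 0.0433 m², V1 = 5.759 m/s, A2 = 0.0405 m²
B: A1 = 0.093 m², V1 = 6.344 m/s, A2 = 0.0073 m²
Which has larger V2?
V2(A) = 6.157 m/s, V2(B) = 80.82 m/s. Answer: B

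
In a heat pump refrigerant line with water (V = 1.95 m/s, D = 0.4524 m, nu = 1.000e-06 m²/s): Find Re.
Formula: Re = \frac{V D}{\nu}
Re = 1.95·0.4524/1.000e-06 = 882180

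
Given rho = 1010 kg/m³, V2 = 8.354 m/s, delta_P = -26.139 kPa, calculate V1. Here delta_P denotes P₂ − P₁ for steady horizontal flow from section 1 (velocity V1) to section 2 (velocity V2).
Formula: \Delta P = \frac{1}{2} \rho (V_1^2 - V_2^2)
Substituting knowns: -26.139 = 0.5·1010·(V1² − 8.354²)/1000
Solving for V1: V1 = √(8.354² + 2·(-26.139·1000)/1010) = 4.246 m/s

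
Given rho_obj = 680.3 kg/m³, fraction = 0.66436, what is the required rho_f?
Formula: f_{sub} = \frac{\rho_{obj}}{\rho_f}
Substituting knowns: 0.66436 = 680.3/rho_f
Solving for rho_f: rho_f = 680.3/0.66436 = 1024 kg/m³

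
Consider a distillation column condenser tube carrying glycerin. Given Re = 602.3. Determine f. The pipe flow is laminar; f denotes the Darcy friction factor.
Formula: f = \frac{64}{Re}
f = 64/602.3 = 0.1063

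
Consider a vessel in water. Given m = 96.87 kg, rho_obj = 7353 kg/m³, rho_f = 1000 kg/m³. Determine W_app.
Formula: W_{app} = mg\left(1 - \frac{\rho_f}{\rho_{obj}}\right)
W_app = 96.87·9.81·(1 − 1000/7353) = 821.1 N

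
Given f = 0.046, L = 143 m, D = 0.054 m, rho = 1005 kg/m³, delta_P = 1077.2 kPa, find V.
Formula: \Delta P = f \frac{L}{D} \frac{\rho V^2}{2}
Substituting knowns: 1077.2 = 0.046·(143/0.054)·0.5·1005·V²/1000
Solving for V: V = √((1077.2·1000)/(0.046·(143/0.054)·0.5·1005)) = 4.195 m/s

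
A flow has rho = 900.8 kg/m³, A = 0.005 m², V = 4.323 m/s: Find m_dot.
Formula: \dot{m} = \rho A V
m_dot = 900.8·0.005·4.323 = 19.47 kg/s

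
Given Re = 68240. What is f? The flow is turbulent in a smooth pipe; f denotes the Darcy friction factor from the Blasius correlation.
Formula: f = \frac{0.316}{Re^{0.25}}
f = 0.316/68240^0.25 = 0.01955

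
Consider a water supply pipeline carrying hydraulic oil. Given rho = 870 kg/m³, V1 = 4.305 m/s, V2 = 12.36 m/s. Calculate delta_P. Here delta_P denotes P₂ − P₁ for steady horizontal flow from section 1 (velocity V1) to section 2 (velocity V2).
Formula: \Delta P = \frac{1}{2} \rho (V_1^2 - V_2^2)
delta_P = 0.5·870·(4.305² − 12.36²)/1000 = -58.39 kPa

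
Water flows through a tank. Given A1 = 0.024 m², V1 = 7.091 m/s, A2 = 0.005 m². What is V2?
Formula: V_2 = \frac{A_1 V_1}{A_2}
V2 = 0.024·7.091/0.005 = 34.04 m/s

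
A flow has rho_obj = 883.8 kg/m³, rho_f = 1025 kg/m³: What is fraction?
Formula: f_{sub} = \frac{\rho_{obj}}{\rho_f}
fraction = 883.8/1025 = 0.8622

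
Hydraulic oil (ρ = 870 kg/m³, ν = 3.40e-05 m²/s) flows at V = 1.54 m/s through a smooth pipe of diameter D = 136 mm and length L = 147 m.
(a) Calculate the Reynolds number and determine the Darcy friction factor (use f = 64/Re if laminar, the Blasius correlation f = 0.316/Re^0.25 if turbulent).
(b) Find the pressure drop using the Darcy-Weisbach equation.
(a) Re = V·D/ν = 1.54·0.136/3.40e-05 = 6160 → turbulent (Re > 4000); f = 0.316/Re^0.25 = 0.316/6160^0.25 = 0.035669
(b) Darcy-Weisbach: ΔP = f·(L/D)·½ρV²/1000 = 0.035669·(147/0.136)·½·870·1.54²/1000 = 39.77 kPa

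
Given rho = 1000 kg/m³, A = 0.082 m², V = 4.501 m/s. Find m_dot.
Formula: \dot{m} = \rho A V
m_dot = 1000·0.082·4.501 = 369.1 kg/s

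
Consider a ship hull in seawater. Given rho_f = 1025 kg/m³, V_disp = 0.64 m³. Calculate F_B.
Formula: F_B = \rho_f g V_{disp}
F_B = 1025·9.81·0.64 = 6435 N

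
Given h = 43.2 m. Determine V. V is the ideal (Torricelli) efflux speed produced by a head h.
Formula: V = \sqrt{2 g h}
V = √(2·9.81·43.2) = 29.11 m/s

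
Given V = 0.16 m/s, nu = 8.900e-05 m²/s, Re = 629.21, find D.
Formula: Re = \frac{V D}{\nu}
Substituting knowns: 629.21 = 0.16·D/8.900e-05
Solving for D: D = 629.21·8.900e-05/0.16 = 0.35 m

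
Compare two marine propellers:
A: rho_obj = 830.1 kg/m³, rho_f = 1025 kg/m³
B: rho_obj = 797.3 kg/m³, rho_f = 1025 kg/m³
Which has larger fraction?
fraction(A) = 0.8099, fraction(B) = 0.7779. Answer: A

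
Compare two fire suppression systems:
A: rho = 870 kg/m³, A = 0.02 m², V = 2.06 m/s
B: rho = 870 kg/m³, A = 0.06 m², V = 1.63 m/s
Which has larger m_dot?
m_dot(A) = 35.84 kg/s, m_dot(B) = 85.09 kg/s. Answer: B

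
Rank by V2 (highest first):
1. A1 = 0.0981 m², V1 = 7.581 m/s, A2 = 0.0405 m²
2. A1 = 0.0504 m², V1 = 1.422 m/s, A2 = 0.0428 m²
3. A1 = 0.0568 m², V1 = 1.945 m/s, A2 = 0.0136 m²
Case 1: V2 = 18.36 m/s
Case 2: V2 = 1.675 m/s
Case 3: V2 = 8.123 m/s
Ranking (highest first): 1, 3, 2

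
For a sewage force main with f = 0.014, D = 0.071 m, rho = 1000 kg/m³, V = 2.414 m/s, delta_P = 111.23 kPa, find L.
Formula: \Delta P = f \frac{L}{D} \frac{\rho V^2}{2}
Substituting knowns: 111.23 = 0.014·(L/0.071)·0.5·1000·2.414²/1000
Solving for L: L = (111.23·1000)·0.071/(0.014·0.5·1000·2.414²) = 193.6 m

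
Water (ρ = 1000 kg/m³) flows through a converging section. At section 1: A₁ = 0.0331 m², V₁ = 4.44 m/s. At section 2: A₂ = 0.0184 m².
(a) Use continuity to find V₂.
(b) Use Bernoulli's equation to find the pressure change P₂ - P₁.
(a) Continuity: A₁V₁=A₂V₂ -> V₂=A₁V₁/A₂=0.0331*4.44/0.0184=7.99 m/s
(b) Bernoulli: P₂-P₁=0.5*rho*(V₁^2-V₂^2)/1000=0.5*1000*(4.44^2-7.99^2)/1000=-22.06 kPa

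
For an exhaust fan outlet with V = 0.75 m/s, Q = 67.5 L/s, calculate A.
Formula: Q = A V
Substituting knowns: 67.5 = A·0.75·1000
Solving for A: A = (67.5/1000)/0.75 = 0.09 m²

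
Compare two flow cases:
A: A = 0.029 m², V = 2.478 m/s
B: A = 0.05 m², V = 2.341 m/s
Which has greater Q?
Q(A) = 71.86 L/s, Q(B) = 117.1 L/s. Answer: B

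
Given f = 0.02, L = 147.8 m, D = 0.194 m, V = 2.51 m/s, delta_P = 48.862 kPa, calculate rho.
Formula: \Delta P = f \frac{L}{D} \frac{\rho V^2}{2}
Substituting knowns: 48.862 = 0.02·(147.8/0.194)·0.5·rho·2.51²/1000
Solving for rho: rho = (48.862·1000)/(0.02·(147.8/0.194)·0.5·2.51²) = 1018 kg/m³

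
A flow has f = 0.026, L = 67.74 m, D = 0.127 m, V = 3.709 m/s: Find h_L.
Formula: h_L = f \frac{L}{D} \frac{V^2}{2g}
h_L = 0.026·(67.74/0.127)·3.709²/(2·9.81) = 9.724 m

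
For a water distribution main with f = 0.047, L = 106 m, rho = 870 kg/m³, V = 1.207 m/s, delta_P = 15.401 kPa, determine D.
Formula: \Delta P = f \frac{L}{D} \frac{\rho V^2}{2}
Substituting knowns: 15.401 = 0.047·(106/D)·0.5·870·1.207²/1000
Solving for D: D = 0.047·106·0.5·870·1.207²/(15.401·1000) = 0.205 m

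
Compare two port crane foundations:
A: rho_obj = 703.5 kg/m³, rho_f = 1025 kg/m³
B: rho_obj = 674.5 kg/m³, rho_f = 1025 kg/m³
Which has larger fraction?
fraction(A) = 0.6863, fraction(B) = 0.658. Answer: A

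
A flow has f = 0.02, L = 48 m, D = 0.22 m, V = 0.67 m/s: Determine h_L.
Formula: h_L = f \frac{L}{D} \frac{V^2}{2g}
h_L = 0.02·(48/0.22)·0.67²/(2·9.81) = 0.09984 m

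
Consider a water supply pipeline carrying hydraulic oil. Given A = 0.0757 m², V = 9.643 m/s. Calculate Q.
Formula: Q = A V
Q = 0.0757·9.643·1000 = 730 L/s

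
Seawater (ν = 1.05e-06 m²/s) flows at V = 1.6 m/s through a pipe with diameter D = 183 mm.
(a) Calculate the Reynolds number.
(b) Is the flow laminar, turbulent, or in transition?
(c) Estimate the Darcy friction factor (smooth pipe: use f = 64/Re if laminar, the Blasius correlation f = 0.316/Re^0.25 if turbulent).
(a) Re = V·D/ν = 1.6·0.183/1.05e-06 = 278860
(b) Flow regime: turbulent (Re > 4000)
(c) Friction factor: f = 0.316/Re^0.25 = 0.316/278860^0.25 = 0.01375 (Blasius is strictly valid for Re ≲ 1e5; used here as the smooth-pipe estimate the problem specifies)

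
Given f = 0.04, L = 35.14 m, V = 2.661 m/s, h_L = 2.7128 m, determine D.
Formula: h_L = f \frac{L}{D} \frac{V^2}{2g}
Substituting knowns: 2.7128 = 0.04·(35.14/D)·2.661²/(2·9.81)
Solving for D: D = 0.04·35.14·2.661²/(2·9.81·2.7128) = 0.187 m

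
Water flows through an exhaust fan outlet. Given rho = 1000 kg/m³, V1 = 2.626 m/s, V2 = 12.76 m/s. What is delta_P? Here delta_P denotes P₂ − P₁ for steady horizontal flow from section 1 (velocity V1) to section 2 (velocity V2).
Formula: \Delta P = \frac{1}{2} \rho (V_1^2 - V_2^2)
delta_P = 0.5·1000·(2.626² − 12.76²)/1000 = -77.96 kPa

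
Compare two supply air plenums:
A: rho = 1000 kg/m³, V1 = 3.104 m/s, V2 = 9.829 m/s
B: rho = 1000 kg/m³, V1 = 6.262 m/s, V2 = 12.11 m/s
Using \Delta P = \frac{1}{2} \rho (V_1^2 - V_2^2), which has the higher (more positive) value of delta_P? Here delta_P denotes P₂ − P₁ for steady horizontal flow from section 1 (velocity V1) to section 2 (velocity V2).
delta_P(A) = -43.49 kPa, delta_P(B) = -53.72 kPa. Answer: A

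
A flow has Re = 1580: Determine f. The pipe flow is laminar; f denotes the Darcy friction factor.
Formula: f = \frac{64}{Re}
f = 64/1580 = 0.04051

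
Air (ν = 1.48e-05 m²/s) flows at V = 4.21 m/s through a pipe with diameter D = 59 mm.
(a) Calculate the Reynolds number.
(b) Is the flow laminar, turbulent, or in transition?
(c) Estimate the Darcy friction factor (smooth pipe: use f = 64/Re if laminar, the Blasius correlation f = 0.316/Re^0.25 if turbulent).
(a) Re = V·D/ν = 4.21·0.059/1.48e-05 = 16783
(b) Flow regime: turbulent (Re > 4000)
(c) Friction factor: f = 0.316/Re^0.25 = 0.316/16783^0.25 = 0.02776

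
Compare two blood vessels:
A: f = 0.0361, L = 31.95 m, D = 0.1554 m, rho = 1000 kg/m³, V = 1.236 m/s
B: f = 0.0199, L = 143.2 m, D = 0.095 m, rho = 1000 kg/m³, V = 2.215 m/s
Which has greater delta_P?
delta_P(A) = 5.669 kPa, delta_P(B) = 73.59 kPa. Answer: B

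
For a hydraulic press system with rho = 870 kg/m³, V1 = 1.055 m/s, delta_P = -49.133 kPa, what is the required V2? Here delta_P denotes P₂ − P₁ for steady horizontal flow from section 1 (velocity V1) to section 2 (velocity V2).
Formula: \Delta P = \frac{1}{2} \rho (V_1^2 - V_2^2)
Substituting knowns: -49.133 = 0.5·870·(1.055² − V2²)/1000
Solving for V2: V2 = √(1.055² − 2·(-49.133·1000)/870) = 10.68 m/s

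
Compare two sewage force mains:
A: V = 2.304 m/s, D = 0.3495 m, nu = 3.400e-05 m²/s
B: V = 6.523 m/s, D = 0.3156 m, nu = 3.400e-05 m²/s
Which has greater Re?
Re(A) = 23684, Re(B) = 60549. Answer: B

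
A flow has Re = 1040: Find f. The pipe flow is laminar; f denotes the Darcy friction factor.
Formula: f = \frac{64}{Re}
f = 64/1040 = 0.06154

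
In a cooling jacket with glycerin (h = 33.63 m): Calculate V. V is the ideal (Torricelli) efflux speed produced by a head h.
Formula: V = \sqrt{2 g h}
V = √(2·9.81·33.63) = 25.69 m/s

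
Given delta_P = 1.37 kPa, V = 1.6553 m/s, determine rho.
Formula: V = \sqrt{\frac{2 \Delta P}{\rho}}
Substituting knowns: 1.6553 = √(2·(1.37·1000)/rho)
Solving for rho: rho = 2·(1.37·1000)/1.6553² = 1000 kg/m³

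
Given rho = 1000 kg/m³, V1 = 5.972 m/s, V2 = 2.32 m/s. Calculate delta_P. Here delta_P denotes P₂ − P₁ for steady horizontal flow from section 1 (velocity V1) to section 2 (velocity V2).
Formula: \Delta P = \frac{1}{2} \rho (V_1^2 - V_2^2)
delta_P = 0.5·1000·(5.972² − 2.32²)/1000 = 15.14 kPa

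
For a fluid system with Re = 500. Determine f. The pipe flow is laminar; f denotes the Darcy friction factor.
Formula: f = \frac{64}{Re}
f = 64/500 = 0.128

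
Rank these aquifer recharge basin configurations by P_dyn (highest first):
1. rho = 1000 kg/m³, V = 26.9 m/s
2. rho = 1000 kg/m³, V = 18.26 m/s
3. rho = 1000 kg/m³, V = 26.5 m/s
Case 1: P_dyn = 361.8 kPa
Case 2: P_dyn = 166.7 kPa
Case 3: P_dyn = 351.1 kPa
Ranking (highest first): 1, 3, 2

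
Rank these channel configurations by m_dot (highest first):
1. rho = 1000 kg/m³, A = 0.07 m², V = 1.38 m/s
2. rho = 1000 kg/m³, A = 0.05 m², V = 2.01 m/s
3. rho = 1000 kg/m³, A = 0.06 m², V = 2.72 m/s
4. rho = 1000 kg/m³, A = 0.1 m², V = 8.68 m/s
Case 1: m_dot = 96.6 kg/s
Case 2: m_dot = 100.5 kg/s
Case 3: m_dot = 163.2 kg/s
Case 4: m_dot = 868 kg/s
Ranking (highest first): 4, 3, 2, 1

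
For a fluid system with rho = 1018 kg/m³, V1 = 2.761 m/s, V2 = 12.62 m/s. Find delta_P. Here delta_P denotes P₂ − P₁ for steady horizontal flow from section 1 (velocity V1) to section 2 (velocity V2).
Formula: \Delta P = \frac{1}{2} \rho (V_1^2 - V_2^2)
delta_P = 0.5·1018·(2.761² − 12.62²)/1000 = -77.19 kPa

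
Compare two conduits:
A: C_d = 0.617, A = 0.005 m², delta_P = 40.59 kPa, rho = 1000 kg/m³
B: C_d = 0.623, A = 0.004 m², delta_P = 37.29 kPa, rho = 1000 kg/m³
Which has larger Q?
Q(A) = 27.8 L/s, Q(B) = 21.52 L/s. Answer: A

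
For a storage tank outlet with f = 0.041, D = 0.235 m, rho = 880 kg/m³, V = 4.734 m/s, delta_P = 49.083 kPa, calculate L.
Formula: \Delta P = f \frac{L}{D} \frac{\rho V^2}{2}
Substituting knowns: 49.083 = 0.041·(L/0.235)·0.5·880·4.734²/1000
Solving for L: L = (49.083·1000)·0.235/(0.041·0.5·880·4.734²) = 28.53 m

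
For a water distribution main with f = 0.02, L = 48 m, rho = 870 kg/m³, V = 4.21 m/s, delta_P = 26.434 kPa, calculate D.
Formula: \Delta P = f \frac{L}{D} \frac{\rho V^2}{2}
Substituting knowns: 26.434 = 0.02·(48/D)·0.5·870·4.21²/1000
Solving for D: D = 0.02·48·0.5·870·4.21²/(26.434·1000) = 0.28 m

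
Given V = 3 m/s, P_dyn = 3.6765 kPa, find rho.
Formula: P_{dyn} = \frac{1}{2} \rho V^2
Substituting knowns: 3.6765 = 0.5·rho·3²/1000
Solving for rho: rho = 2·(3.6765·1000)/3² = 817 kg/m³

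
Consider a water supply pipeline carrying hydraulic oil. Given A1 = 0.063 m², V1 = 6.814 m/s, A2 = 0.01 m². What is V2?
Formula: V_2 = \frac{A_1 V_1}{A_2}
V2 = 0.063·6.814/0.01 = 42.93 m/s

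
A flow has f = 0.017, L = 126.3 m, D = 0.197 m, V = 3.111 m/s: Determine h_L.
Formula: h_L = f \frac{L}{D} \frac{V^2}{2g}
h_L = 0.017·(126.3/0.197)·3.111²/(2·9.81) = 5.376 m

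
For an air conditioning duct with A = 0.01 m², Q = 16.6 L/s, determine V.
Formula: Q = A V
Substituting knowns: 16.6 = 0.01·V·1000
Solving for V: V = (16.6/1000)/0.01 = 1.66 m/s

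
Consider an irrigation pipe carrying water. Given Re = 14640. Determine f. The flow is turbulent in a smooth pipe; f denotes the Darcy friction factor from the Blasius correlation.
Formula: f = \frac{0.316}{Re^{0.25}}
f = 0.316/14640^0.25 = 0.02873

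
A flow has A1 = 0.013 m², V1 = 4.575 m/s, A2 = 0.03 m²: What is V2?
Formula: V_2 = \frac{A_1 V_1}{A_2}
V2 = 0.013·4.575/0.03 = 1.983 m/s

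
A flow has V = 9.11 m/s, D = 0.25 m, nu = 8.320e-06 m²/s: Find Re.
Formula: Re = \frac{V D}{\nu}
Re = 9.11·0.25/8.320e-06 = 273738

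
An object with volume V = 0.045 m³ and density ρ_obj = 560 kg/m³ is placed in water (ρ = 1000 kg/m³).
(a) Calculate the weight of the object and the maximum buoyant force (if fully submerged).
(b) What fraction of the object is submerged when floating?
(a) W=rho_obj*g*V=560*9.81*0.045=247.2 N; F_B(max)=rho*g*V=1000*9.81*0.045=441.4 N
(b) Floating fraction=rho_obj/rho=560/1000=0.560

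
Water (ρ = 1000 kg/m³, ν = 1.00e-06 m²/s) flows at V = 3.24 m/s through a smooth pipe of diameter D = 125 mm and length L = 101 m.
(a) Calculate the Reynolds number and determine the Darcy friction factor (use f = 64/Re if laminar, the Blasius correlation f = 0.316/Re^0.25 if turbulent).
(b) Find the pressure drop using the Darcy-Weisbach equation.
(a) Re = V·D/ν = 3.24·0.125/1.00e-06 = 405000 → turbulent (Re > 4000); f = 0.316/Re^0.25 = 0.316/405000^0.25 = 0.012526 (Blasius is strictly valid for Re ≲ 1e5; used here as the smooth-pipe estimate the problem specifies)
(b) Darcy-Weisbach: ΔP = f·(L/D)·½ρV²/1000 = 0.012526·(101/0.125)·½·1000·3.24²/1000 = 53.12 kPa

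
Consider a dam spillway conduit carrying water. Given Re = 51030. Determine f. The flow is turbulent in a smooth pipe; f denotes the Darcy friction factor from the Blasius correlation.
Formula: f = \frac{0.316}{Re^{0.25}}
f = 0.316/51030^0.25 = 0.02102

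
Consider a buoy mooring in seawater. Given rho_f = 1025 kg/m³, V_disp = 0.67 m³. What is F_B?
Formula: F_B = \rho_f g V_{disp}
F_B = 1025·9.81·0.67 = 6737 N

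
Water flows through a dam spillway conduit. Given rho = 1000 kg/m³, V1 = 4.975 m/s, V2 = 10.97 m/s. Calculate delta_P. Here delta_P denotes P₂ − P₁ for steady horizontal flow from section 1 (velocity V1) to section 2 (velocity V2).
Formula: \Delta P = \frac{1}{2} \rho (V_1^2 - V_2^2)
delta_P = 0.5·1000·(4.975² − 10.97²)/1000 = -47.8 kPa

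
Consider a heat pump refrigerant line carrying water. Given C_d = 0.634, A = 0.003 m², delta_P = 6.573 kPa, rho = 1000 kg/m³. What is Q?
Formula: Q = C_d A \sqrt{\frac{2 \Delta P}{\rho}}
Q = 0.634·0.003·√(2·(6.573·1000)/1000)·1000 = 6.896 L/s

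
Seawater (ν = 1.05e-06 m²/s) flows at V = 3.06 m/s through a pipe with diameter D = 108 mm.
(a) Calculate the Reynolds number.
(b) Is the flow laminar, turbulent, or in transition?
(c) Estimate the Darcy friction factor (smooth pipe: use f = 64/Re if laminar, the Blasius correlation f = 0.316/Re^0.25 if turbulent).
(a) Re = V·D/ν = 3.06·0.108/1.05e-06 = 314740
(b) Flow regime: turbulent (Re > 4000)
(c) Friction factor: f = 0.316/Re^0.25 = 0.316/314740^0.25 = 0.01334 (Blasius is strictly valid for Re ≲ 1e5; used here as the smooth-pipe estimate the problem specifies)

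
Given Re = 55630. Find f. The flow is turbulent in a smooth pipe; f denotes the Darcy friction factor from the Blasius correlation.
Formula: f = \frac{0.316}{Re^{0.25}}
f = 0.316/55630^0.25 = 0.02058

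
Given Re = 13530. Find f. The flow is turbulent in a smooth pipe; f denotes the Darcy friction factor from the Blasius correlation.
Formula: f = \frac{0.316}{Re^{0.25}}
f = 0.316/13530^0.25 = 0.0293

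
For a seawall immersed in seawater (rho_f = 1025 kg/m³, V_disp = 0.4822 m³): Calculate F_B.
Formula: F_B = \rho_f g V_{disp}
F_B = 1025·9.81·0.4822 = 4849 N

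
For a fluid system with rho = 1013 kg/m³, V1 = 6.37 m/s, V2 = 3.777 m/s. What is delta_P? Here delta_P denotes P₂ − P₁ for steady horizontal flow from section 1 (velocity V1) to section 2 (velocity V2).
Formula: \Delta P = \frac{1}{2} \rho (V_1^2 - V_2^2)
delta_P = 0.5·1013·(6.37² − 3.777²)/1000 = 13.33 kPa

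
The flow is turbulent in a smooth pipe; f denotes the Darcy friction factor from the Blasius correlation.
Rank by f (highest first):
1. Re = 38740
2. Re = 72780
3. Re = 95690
Case 1: f = 0.02252
Case 2: f = 0.01924
Case 3: f = 0.01797
Ranking (highest first): 1, 2, 3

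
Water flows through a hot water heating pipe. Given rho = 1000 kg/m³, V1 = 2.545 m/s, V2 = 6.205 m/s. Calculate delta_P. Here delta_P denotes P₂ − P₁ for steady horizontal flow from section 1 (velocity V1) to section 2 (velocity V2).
Formula: \Delta P = \frac{1}{2} \rho (V_1^2 - V_2^2)
delta_P = 0.5·1000·(2.545² − 6.205²)/1000 = -16.01 kPa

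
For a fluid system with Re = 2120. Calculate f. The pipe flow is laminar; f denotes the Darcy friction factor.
Formula: f = \frac{64}{Re}
f = 64/2120 = 0.03019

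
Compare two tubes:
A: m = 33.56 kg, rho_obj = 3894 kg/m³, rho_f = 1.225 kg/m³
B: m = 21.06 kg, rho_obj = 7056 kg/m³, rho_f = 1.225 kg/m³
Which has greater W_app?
W_app(A) = 329.1 N, W_app(B) = 206.6 N. Answer: A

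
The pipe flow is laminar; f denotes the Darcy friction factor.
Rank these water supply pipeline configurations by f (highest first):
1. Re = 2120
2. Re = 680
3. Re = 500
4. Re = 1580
Case 1: f = 0.03019
Case 2: f = 0.09412
Case 3: f = 0.128
Case 4: f = 0.04051
Ranking (highest first): 3, 2, 4, 1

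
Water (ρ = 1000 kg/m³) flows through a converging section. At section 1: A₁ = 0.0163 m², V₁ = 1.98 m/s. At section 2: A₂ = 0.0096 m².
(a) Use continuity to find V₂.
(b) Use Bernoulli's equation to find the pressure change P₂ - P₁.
(a) Continuity: A₁V₁=A₂V₂ -> V₂=A₁V₁/A₂=0.0163*1.98/0.0096=3.36 m/s
(b) Bernoulli: P₂-P₁=0.5*rho*(V₁^2-V₂^2)/1000=0.5*1000*(1.98^2-3.36^2)/1000=-3.685 kPa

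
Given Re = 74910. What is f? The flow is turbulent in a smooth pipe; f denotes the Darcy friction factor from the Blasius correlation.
Formula: f = \frac{0.316}{Re^{0.25}}
f = 0.316/74910^0.25 = 0.0191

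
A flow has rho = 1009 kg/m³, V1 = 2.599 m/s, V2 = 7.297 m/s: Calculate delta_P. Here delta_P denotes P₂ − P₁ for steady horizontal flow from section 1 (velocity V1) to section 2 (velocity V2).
Formula: \Delta P = \frac{1}{2} \rho (V_1^2 - V_2^2)
delta_P = 0.5·1009·(2.599² − 7.297²)/1000 = -23.45 kPa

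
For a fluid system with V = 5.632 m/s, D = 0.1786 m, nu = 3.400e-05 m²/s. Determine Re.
Formula: Re = \frac{V D}{\nu}
Re = 5.632·0.1786/3.400e-05 = 29585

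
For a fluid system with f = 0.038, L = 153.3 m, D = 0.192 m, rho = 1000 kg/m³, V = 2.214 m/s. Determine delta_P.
Formula: \Delta P = f \frac{L}{D} \frac{\rho V^2}{2}
delta_P = 0.038·(153.3/0.192)·0.5·1000·2.214²/1000 = 74.36 kPa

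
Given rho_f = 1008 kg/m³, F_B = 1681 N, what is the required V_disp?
Formula: F_B = \rho_f g V_{disp}
Substituting knowns: 1681 = 1008·9.81·V_disp
Solving for V_disp: V_disp = 1681/(1008·9.81) = 0.17 m³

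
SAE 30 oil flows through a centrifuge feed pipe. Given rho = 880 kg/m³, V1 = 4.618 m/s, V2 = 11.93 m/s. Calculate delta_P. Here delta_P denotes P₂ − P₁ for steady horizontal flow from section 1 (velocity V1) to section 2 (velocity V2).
Formula: \Delta P = \frac{1}{2} \rho (V_1^2 - V_2^2)
delta_P = 0.5·880·(4.618² − 11.93²)/1000 = -53.24 kPa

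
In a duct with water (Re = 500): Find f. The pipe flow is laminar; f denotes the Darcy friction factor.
Formula: f = \frac{64}{Re}
f = 64/500 = 0.128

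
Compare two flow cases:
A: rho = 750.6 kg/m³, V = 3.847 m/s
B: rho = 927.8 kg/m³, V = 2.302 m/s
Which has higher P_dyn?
P_dyn(A) = 5.554 kPa, P_dyn(B) = 2.458 kPa. Answer: A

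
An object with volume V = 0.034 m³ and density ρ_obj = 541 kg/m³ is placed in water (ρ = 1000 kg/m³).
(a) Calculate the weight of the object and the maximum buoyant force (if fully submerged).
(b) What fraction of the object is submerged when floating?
(a) W=rho_obj*g*V=541*9.81*0.034=180.4 N; F_B(max)=rho*g*V=1000*9.81*0.034=333.5 N
(b) Floating fraction=rho_obj/rho=541/1000=0.541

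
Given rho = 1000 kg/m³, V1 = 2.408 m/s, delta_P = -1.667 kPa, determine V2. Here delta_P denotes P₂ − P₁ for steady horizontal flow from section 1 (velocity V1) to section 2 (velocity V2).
Formula: \Delta P = \frac{1}{2} \rho (V_1^2 - V_2^2)
Substituting knowns: -1.667 = 0.5·1000·(2.408² − V2²)/1000
Solving for V2: V2 = √(2.408² − 2·(-1.667·1000)/1000) = 3.022 m/s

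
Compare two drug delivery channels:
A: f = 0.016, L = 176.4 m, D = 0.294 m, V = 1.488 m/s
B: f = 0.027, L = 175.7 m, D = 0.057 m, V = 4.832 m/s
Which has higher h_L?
h_L(A) = 1.083 m, h_L(B) = 99.04 m. Answer: B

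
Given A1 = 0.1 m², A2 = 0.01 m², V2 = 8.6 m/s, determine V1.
Formula: V_2 = \frac{A_1 V_1}{A_2}
Substituting knowns: 8.6 = 0.1·V1/0.01
Solving for V1: V1 = 8.6·0.01/0.1 = 0.86 m/s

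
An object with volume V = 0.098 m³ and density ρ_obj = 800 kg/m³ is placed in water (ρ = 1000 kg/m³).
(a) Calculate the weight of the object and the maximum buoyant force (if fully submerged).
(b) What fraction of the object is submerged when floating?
(a) W=rho_obj*g*V=800*9.81*0.098=769.1 N; F_B(max)=rho*g*V=1000*9.81*0.098=961.4 N
(b) Floating fraction=rho_obj/rho=800/1000=0.800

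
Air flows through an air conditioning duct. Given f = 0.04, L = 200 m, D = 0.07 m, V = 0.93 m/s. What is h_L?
Formula: h_L = f \frac{L}{D} \frac{V^2}{2g}
h_L = 0.04·(200/0.07)·0.93²/(2·9.81) = 5.038 m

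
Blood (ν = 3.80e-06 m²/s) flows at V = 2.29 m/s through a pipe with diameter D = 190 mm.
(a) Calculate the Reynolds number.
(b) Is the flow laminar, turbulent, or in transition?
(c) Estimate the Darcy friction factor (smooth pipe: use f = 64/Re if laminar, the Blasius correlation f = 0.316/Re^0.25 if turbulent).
(a) Re = V·D/ν = 2.29·0.19/3.80e-06 = 114500
(b) Flow regime: turbulent (Re > 4000)
(c) Friction factor: f = 0.316/Re^0.25 = 0.316/114500^0.25 = 0.01718 (Blasius is strictly valid for Re ≲ 1e5; used here as the smooth-pipe estimate the problem specifies)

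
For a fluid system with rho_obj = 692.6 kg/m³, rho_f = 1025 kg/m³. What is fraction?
Formula: f_{sub} = \frac{\rho_{obj}}{\rho_f}
fraction = 692.6/1025 = 0.6757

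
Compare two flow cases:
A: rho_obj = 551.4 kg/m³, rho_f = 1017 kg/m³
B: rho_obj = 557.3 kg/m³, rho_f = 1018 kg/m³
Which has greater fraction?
fraction(A) = 0.5422, fraction(B) = 0.5474. Answer: B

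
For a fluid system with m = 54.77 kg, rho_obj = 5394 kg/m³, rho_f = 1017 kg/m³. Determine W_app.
Formula: W_{app} = mg\left(1 - \frac{\rho_f}{\rho_{obj}}\right)
W_app = 54.77·9.81·(1 − 1017/5394) = 436 N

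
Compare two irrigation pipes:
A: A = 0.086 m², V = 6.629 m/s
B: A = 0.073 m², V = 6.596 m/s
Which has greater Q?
Q(A) = 570.1 L/s, Q(B) = 481.5 L/s. Answer: A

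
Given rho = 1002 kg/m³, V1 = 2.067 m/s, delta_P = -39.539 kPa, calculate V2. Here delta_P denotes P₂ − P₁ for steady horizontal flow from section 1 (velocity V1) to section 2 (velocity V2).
Formula: \Delta P = \frac{1}{2} \rho (V_1^2 - V_2^2)
Substituting knowns: -39.539 = 0.5·1002·(2.067² − V2²)/1000
Solving for V2: V2 = √(2.067² − 2·(-39.539·1000)/1002) = 9.121 m/s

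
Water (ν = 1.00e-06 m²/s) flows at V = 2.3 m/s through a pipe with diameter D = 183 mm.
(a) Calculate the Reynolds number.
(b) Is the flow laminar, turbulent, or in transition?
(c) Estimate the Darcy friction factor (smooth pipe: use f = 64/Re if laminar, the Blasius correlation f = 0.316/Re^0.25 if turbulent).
(a) Re = V·D/ν = 2.3·0.183/1.00e-06 = 420900
(b) Flow regime: turbulent (Re > 4000)
(c) Friction factor: f = 0.316/Re^0.25 = 0.316/420900^0.25 = 0.01241 (Blasius is strictly valid for Re ≲ 1e5; used here as the smooth-pipe estimate the problem specifies)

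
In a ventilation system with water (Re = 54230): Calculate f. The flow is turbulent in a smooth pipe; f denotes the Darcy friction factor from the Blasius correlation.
Formula: f = \frac{0.316}{Re^{0.25}}
f = 0.316/54230^0.25 = 0.02071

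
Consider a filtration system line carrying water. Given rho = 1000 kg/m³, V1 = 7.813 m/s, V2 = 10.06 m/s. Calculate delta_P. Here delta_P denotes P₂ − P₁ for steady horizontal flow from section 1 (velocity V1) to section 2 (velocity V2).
Formula: \Delta P = \frac{1}{2} \rho (V_1^2 - V_2^2)
delta_P = 0.5·1000·(7.813² − 10.06²)/1000 = -20.08 kPa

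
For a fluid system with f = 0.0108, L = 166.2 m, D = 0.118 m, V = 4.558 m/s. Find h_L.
Formula: h_L = f \frac{L}{D} \frac{V^2}{2g}
h_L = 0.0108·(166.2/0.118)·4.558²/(2·9.81) = 16.11 m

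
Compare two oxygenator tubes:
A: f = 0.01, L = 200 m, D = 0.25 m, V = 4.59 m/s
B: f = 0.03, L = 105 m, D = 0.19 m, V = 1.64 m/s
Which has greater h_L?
h_L(A) = 8.59 m, h_L(B) = 2.273 m. Answer: A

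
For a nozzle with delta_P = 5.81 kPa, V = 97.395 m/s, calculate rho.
Formula: V = \sqrt{\frac{2 \Delta P}{\rho}}
Substituting knowns: 97.395 = √(2·(5.81·1000)/rho)
Solving for rho: rho = 2·(5.81·1000)/97.395² = 1.225 kg/m³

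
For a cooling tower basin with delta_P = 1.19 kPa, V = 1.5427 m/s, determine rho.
Formula: V = \sqrt{\frac{2 \Delta P}{\rho}}
Substituting knowns: 1.5427 = √(2·(1.19·1000)/rho)
Solving for rho: rho = 2·(1.19·1000)/1.5427² = 1000 kg/m³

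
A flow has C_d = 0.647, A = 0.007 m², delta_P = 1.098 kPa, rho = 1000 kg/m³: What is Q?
Formula: Q = C_d A \sqrt{\frac{2 \Delta P}{\rho}}
Q = 0.647·0.007·√(2·(1.098·1000)/1000)·1000 = 6.711 L/s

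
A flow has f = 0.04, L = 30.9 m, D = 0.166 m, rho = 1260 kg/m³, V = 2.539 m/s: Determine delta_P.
Formula: \Delta P = f \frac{L}{D} \frac{\rho V^2}{2}
delta_P = 0.04·(30.9/0.166)·0.5·1260·2.539²/1000 = 30.24 kPa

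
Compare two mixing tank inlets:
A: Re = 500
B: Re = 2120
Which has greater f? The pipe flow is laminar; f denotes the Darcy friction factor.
f(A) = 0.128, f(B) = 0.03019. Answer: A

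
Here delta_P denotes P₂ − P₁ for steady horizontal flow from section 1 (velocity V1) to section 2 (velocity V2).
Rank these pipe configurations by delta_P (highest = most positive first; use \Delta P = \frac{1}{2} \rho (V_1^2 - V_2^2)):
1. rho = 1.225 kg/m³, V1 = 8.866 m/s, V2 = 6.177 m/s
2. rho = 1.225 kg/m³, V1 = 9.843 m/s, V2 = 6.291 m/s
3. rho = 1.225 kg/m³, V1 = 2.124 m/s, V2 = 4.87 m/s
Case 1: delta_P = 0.02478 kPa
Case 2: delta_P = 0.0351 kPa
Case 3: delta_P = -0.01176 kPa
Ranking (highest first): 2, 1, 3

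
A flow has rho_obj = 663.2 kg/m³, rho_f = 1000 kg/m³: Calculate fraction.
Formula: f_{sub} = \frac{\rho_{obj}}{\rho_f}
fraction = 663.2/1000 = 0.6632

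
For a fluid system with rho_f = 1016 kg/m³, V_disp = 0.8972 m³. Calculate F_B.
Formula: F_B = \rho_f g V_{disp}
F_B = 1016·9.81·0.8972 = 8942 N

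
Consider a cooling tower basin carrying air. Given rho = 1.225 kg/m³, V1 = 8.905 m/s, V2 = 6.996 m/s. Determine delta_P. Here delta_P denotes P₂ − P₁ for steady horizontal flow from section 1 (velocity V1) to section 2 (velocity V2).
Formula: \Delta P = \frac{1}{2} \rho (V_1^2 - V_2^2)
delta_P = 0.5·1.225·(8.905² − 6.996²)/1000 = 0.01859 kPa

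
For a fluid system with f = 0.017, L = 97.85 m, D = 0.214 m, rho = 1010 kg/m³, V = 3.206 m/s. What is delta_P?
Formula: \Delta P = f \frac{L}{D} \frac{\rho V^2}{2}
delta_P = 0.017·(97.85/0.214)·0.5·1010·3.206²/1000 = 40.35 kPa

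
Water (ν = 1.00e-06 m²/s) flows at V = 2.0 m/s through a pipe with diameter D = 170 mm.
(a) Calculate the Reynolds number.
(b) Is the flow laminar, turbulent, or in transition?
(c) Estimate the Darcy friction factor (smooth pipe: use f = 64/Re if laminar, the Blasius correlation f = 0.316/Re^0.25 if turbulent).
(a) Re = V·D/ν = 2.0·0.17/1.00e-06 = 340000
(b) Flow regime: turbulent (Re > 4000)
(c) Friction factor: f = 0.316/Re^0.25 = 0.316/340000^0.25 = 0.01309 (Blasius is strictly valid for Re ≲ 1e5; used here as the smooth-pipe estimate the problem specifies)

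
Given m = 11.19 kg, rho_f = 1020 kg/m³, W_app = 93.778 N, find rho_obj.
Formula: W_{app} = mg\left(1 - \frac{\rho_f}{\rho_{obj}}\right)
Substituting knowns: 93.778 = 11.19·9.81·(1 − 1020/rho_obj)
Solving for rho_obj: rho_obj = 1020/(1 − 93.778/(11.19·9.81)) = 7000 kg/m³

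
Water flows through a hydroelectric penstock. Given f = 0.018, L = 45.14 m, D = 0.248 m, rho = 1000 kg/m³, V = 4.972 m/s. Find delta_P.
Formula: \Delta P = f \frac{L}{D} \frac{\rho V^2}{2}
delta_P = 0.018·(45.14/0.248)·0.5·1000·4.972²/1000 = 40.5 kPa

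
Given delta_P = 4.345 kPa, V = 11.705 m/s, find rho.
Formula: V = \sqrt{\frac{2 \Delta P}{\rho}}
Substituting knowns: 11.705 = √(2·(4.345·1000)/rho)
Solving for rho: rho = 2·(4.345·1000)/11.705² = 63.43 kg/m³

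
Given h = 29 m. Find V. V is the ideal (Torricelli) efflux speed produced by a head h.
Formula: V = \sqrt{2 g h}
V = √(2·9.81·29) = 23.85 m/s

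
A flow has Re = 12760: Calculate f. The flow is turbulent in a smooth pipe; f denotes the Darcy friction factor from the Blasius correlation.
Formula: f = \frac{0.316}{Re^{0.25}}
f = 0.316/12760^0.25 = 0.02973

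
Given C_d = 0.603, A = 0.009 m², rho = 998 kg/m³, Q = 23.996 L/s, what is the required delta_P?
Formula: Q = C_d A \sqrt{\frac{2 \Delta P}{\rho}}
Substituting knowns: 23.996 = 0.603·0.009·√(2·(delta_P·1000)/998)·1000
Solving for delta_P: delta_P = ((23.996/1000)/(0.603·0.009))²·998/2/1000 = 9.756 kPa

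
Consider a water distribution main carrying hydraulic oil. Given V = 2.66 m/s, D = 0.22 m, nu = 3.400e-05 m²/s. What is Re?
Formula: Re = \frac{V D}{\nu}
Re = 2.66·0.22/3.400e-05 = 17212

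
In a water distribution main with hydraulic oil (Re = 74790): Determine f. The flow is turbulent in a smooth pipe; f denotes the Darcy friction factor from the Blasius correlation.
Formula: f = \frac{0.316}{Re^{0.25}}
f = 0.316/74790^0.25 = 0.01911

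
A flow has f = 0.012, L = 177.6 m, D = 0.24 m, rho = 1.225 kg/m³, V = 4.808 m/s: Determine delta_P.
Formula: \Delta P = f \frac{L}{D} \frac{\rho V^2}{2}
delta_P = 0.012·(177.6/0.24)·0.5·1.225·4.808²/1000 = 0.1257 kPa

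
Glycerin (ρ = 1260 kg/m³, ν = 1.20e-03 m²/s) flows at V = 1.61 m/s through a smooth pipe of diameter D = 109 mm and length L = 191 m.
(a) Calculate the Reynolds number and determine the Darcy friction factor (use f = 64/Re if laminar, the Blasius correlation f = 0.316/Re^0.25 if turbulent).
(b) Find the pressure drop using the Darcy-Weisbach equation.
(a) Re = V·D/ν = 1.61·0.109/1.20e-03 = 146.24 → laminar (Re < 2300); f = 64/Re = 64/146.24 = 0.43764
(b) Darcy-Weisbach: ΔP = f·(L/D)·½ρV²/1000 = 0.43764·(191/0.109)·½·1260·1.61²/1000 = 1252 kPa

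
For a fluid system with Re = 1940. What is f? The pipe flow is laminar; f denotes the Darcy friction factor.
Formula: f = \frac{64}{Re}
f = 64/1940 = 0.03299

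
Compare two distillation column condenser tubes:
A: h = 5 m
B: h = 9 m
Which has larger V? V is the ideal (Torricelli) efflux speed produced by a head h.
V(A) = 9.905 m/s, V(B) = 13.29 m/s. Answer: B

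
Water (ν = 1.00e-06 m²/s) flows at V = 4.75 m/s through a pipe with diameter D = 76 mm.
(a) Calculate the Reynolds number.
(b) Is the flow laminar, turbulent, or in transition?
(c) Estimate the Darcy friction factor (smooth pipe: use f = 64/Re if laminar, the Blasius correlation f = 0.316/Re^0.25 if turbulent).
(a) Re = V·D/ν = 4.75·0.076/1.00e-06 = 361000
(b) Flow regime: turbulent (Re > 4000)
(c) Friction factor: f = 0.316/Re^0.25 = 0.316/361000^0.25 = 0.01289 (Blasius is strictly valid for Re ≲ 1e5; used here as the smooth-pipe estimate the problem specifies)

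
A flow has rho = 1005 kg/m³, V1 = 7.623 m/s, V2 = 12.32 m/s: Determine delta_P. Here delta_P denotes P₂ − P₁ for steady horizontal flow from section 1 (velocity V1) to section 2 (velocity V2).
Formula: \Delta P = \frac{1}{2} \rho (V_1^2 - V_2^2)
delta_P = 0.5·1005·(7.623² − 12.32²)/1000 = -47.07 kPa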